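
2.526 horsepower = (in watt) 1884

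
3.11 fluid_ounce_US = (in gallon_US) 0.0243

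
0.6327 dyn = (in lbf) 1.422e-06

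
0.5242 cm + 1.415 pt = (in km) 5.741e-06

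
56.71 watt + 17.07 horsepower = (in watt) 1.279e+04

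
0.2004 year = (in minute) 1.053e+05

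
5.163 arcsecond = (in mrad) 0.02503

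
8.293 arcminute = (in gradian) 0.1536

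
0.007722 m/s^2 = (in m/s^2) 0.007722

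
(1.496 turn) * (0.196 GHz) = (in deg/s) 1.056e+11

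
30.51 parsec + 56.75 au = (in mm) 9.414e+20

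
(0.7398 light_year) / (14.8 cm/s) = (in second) 4.729e+16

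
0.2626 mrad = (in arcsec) 54.17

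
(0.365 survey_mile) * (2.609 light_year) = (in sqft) 1.561e+20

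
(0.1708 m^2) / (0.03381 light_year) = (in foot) 1.752e-15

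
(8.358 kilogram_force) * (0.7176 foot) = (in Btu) 0.01699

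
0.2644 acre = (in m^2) 1070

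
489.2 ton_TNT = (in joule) 2.047e+12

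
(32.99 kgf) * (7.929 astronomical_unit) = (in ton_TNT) 9.172e+04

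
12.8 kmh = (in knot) 6.911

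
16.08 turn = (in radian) 101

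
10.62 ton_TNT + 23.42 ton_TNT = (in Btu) 1.35e+08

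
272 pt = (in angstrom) 9.596e+08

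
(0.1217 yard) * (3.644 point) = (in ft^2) 0.00154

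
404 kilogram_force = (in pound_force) 890.7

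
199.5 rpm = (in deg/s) 1197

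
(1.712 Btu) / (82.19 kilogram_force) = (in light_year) 2.369e-16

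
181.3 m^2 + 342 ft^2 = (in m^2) 213.1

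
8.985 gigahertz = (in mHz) 8.985e+12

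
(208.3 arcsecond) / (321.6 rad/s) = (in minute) 5.234e-08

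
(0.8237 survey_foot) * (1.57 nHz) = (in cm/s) 3.942e-08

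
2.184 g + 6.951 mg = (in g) 2.191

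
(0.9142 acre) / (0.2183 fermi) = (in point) 4.804e+22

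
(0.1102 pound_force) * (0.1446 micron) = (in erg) 0.7088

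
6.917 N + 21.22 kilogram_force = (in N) 215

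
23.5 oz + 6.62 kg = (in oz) 257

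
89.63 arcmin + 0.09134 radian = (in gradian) 7.475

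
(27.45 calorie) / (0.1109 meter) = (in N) 1036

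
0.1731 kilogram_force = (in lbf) 0.3816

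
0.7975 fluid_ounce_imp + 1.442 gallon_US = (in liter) 5.481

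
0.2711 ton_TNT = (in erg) 1.134e+16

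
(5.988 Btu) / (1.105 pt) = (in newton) 1.621e+07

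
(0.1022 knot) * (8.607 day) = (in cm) 3.91e+06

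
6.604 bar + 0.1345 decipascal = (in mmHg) 4953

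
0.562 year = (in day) 205.1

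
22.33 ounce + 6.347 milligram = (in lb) 1.396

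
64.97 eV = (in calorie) 2.488e-18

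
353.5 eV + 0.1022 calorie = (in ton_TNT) 1.022e-10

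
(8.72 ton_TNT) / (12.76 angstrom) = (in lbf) 6.428e+18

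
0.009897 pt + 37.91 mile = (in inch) 2.402e+06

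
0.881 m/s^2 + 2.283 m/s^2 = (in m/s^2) 3.164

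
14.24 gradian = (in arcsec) 4.614e+04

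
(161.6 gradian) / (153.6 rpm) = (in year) 5.004e-09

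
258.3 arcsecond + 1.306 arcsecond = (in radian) 0.001259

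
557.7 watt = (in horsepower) 0.7479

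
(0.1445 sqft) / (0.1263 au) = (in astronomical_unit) 4.749e-24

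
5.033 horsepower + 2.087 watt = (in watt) 3755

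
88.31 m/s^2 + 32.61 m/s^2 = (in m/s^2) 120.9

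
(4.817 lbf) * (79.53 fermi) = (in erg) 1.704e-05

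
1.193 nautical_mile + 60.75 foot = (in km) 2.228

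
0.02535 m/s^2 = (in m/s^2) 0.02535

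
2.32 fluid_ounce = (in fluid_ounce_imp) 2.415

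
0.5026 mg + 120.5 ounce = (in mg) 3.416e+06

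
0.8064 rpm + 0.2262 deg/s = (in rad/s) 0.08839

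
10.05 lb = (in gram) 4559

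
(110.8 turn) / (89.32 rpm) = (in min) 1.24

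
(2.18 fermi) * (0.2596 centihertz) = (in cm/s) 5.659e-16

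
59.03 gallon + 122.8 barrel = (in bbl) 124.2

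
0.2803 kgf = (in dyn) 2.749e+05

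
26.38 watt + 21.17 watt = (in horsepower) 0.06377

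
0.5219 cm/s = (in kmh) 0.01879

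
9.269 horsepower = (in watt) 6912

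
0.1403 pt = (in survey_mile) 3.075e-08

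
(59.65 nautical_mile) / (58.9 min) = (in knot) 60.76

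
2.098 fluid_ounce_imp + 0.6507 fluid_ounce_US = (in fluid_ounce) 2.666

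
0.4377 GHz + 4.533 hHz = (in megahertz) 437.7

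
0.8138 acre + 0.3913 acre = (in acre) 1.205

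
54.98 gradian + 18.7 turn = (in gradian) 7535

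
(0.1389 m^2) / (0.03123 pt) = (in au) 8.428e-08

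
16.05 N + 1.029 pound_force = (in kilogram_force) 2.103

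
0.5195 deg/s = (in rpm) 0.08658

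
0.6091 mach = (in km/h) 746.6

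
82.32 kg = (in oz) 2904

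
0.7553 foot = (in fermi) 2.302e+14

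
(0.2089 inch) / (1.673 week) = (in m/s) 5.244e-09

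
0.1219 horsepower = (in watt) 90.9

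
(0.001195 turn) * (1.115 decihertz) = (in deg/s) 0.04797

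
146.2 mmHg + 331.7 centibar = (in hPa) 3512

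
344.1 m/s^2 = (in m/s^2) 344.1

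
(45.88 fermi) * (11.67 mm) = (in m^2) 5.354e-16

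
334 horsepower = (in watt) 2.491e+05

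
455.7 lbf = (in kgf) 206.7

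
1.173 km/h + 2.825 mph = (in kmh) 5.719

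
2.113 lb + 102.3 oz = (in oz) 136.1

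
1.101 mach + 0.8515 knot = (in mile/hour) 839.6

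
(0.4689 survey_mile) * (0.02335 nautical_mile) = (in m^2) 3.263e+04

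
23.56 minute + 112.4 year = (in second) 3.545e+09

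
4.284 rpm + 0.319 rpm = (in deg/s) 27.62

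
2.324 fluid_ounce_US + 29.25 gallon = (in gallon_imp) 24.37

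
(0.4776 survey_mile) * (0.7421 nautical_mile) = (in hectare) 105.6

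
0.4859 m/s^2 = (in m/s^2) 0.4859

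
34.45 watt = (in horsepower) 0.0462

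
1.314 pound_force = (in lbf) 1.314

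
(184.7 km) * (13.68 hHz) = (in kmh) 9.096e+08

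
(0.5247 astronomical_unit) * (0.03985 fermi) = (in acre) 7.729e-10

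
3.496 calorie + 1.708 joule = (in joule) 16.34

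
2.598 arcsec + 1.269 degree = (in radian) 0.02216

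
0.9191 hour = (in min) 55.15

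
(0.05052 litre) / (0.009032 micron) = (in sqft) 6.021e+04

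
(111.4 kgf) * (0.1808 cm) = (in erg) 1.975e+07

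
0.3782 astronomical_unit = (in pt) 1.604e+14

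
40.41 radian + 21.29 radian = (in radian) 61.7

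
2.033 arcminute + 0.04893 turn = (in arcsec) 6.354e+04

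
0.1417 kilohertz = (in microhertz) 1.417e+08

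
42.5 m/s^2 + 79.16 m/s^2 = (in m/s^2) 121.7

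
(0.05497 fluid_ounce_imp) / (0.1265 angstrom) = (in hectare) 12.35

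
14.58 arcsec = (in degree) 0.00405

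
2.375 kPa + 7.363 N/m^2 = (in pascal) 2382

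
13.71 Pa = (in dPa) 137.1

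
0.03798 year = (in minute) 1.996e+04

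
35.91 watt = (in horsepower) 0.04816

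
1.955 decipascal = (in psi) 2.835e-05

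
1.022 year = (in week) 53.29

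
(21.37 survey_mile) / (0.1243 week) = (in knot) 0.8893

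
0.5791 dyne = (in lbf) 1.302e-06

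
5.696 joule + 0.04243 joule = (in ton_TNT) 1.372e-09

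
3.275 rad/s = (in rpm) 31.27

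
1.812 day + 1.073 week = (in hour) 223.8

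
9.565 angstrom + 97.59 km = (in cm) 9.759e+06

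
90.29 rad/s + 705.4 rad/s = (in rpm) 7598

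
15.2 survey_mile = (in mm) 2.446e+07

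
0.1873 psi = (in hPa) 12.91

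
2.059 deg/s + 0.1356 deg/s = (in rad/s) 0.0383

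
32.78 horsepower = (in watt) 2.444e+04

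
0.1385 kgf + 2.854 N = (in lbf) 0.9469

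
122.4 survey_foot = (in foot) 122.4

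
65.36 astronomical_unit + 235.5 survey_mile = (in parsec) 0.0003169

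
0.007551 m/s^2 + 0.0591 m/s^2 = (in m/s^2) 0.06665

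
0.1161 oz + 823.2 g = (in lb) 1.822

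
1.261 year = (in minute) 6.628e+05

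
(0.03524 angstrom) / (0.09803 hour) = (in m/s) 9.986e-15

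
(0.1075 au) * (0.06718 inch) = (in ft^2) 2.954e+08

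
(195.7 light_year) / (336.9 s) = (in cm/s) 5.496e+17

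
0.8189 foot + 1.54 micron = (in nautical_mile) 0.0001348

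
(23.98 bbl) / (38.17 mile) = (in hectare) 6.206e-09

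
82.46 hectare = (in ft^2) 8.876e+06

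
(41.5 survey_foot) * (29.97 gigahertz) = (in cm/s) 3.791e+13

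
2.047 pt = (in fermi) 7.221e+11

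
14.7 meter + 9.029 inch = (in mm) 1.493e+04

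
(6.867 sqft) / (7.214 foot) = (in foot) 0.9519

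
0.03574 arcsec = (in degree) 9.928e-06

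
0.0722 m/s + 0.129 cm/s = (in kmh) 0.2646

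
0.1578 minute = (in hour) 0.00263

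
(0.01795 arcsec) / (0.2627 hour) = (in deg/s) 5.272e-09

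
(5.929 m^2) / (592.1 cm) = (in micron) 1.001e+06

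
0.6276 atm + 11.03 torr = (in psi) 9.436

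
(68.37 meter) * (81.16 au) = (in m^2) 8.301e+14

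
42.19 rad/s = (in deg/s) 2417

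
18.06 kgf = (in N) 177.1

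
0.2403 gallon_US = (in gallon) 0.2403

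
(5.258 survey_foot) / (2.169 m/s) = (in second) 0.7389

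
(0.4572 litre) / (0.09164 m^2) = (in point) 14.14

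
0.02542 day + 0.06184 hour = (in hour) 0.6719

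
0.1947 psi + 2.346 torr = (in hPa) 16.55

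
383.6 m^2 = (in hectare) 0.03836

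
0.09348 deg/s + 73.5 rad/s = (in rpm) 701.9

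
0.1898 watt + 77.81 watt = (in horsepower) 0.1046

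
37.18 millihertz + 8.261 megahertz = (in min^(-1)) 4.957e+08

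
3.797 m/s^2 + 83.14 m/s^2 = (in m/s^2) 86.94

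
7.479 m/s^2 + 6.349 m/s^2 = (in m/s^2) 13.83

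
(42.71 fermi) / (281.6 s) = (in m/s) 1.517e-16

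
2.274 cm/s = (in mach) 6.678e-05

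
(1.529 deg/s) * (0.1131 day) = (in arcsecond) 5.379e+07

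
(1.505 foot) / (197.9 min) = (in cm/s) 0.003863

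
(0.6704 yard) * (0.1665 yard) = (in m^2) 0.09333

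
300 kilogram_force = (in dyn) 2.942e+08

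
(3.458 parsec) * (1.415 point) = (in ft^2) 5.733e+14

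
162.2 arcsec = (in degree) 0.04506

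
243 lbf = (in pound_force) 243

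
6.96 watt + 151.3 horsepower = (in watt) 1.128e+05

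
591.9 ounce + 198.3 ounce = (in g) 2.24e+04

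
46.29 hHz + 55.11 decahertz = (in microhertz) 5.18e+09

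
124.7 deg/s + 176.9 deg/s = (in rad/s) 5.264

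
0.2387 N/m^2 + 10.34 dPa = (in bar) 1.273e-05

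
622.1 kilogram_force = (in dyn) 6.101e+08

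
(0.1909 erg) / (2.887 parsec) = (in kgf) 2.185e-26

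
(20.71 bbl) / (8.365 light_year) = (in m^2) 4.161e-17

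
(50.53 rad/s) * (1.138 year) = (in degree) 1.039e+11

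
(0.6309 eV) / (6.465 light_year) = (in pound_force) 3.715e-37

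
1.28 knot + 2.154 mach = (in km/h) 2643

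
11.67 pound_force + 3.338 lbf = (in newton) 66.76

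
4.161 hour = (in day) 0.1734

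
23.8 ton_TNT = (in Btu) 9.438e+07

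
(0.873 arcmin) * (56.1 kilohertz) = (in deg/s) 816.3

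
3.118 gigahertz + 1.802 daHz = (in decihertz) 3.118e+10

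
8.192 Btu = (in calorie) 2066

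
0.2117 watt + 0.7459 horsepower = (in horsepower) 0.7462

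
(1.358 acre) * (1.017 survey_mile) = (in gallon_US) 2.376e+09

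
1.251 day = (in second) 1.081e+05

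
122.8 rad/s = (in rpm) 1173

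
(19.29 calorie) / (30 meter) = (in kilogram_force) 0.2743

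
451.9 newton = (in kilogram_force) 46.08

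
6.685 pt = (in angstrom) 2.358e+07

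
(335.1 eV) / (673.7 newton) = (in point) 2.259e-16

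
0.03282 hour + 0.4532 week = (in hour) 76.17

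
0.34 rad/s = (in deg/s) 19.48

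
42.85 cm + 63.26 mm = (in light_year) 5.198e-17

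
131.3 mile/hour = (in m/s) 58.7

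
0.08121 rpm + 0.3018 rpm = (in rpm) 0.383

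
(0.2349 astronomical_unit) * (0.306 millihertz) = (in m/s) 1.075e+07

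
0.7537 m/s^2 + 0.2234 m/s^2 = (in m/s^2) 0.9771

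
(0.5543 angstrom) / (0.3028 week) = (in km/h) 1.09e-15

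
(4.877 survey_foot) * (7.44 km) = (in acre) 2.733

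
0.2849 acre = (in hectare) 0.1153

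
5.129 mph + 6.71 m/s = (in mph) 20.14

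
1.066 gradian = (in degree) 0.9594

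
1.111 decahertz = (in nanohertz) 1.111e+10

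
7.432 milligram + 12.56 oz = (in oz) 12.56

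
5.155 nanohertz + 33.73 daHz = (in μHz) 3.373e+08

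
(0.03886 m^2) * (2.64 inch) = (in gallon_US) 0.6884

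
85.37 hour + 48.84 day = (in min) 7.545e+04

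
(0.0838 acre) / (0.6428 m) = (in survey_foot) 1731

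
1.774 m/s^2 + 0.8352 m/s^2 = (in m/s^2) 2.609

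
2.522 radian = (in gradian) 160.6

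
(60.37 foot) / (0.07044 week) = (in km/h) 0.001555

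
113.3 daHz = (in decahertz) 113.3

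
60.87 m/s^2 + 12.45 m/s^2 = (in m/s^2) 73.32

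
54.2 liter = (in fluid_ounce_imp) 1908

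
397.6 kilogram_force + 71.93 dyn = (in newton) 3899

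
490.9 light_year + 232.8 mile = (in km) 4.644e+15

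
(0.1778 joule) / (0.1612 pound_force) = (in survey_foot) 0.8135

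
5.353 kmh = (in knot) 2.89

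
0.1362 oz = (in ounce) 0.1362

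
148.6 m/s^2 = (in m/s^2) 148.6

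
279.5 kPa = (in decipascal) 2.795e+06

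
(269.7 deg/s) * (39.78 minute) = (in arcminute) 3.862e+07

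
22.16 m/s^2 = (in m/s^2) 22.16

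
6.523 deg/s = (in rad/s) 0.1138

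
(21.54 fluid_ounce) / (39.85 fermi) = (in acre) 3.95e+06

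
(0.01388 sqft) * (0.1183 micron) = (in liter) 1.525e-07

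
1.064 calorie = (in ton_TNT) 1.064e-09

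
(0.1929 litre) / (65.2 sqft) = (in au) 2.129e-16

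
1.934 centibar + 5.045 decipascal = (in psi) 0.2806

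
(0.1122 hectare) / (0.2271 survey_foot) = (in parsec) 5.253e-13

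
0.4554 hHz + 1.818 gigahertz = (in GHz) 1.818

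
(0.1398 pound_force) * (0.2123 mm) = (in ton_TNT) 3.155e-14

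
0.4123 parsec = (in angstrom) 1.272e+26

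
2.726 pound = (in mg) 1.236e+06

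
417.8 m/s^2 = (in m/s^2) 417.8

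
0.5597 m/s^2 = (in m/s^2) 0.5597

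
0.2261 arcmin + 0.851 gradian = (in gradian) 0.8552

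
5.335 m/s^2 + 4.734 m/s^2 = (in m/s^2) 10.07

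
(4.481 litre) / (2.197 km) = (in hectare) 2.04e-10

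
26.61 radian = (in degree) 1525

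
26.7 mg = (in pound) 5.886e-05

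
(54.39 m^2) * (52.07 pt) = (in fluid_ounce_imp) 3.516e+04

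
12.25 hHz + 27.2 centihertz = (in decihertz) 1.225e+04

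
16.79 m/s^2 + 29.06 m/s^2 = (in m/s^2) 45.85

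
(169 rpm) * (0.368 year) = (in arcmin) 7.061e+11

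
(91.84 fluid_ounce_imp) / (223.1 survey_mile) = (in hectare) 7.268e-13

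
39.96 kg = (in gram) 3.996e+04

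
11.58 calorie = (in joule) 48.45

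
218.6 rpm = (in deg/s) 1312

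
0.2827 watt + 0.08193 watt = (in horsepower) 0.000489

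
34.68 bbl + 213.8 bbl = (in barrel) 248.5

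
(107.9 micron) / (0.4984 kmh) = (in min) 1.299e-05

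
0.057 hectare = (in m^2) 570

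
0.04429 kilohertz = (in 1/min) 2657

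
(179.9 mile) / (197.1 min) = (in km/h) 88.13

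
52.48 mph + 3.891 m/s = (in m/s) 27.35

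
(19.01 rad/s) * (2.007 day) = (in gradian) 2.099e+08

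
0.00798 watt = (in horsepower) 1.07e-05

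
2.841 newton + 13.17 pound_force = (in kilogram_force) 6.264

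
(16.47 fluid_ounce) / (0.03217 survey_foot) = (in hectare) 4.967e-06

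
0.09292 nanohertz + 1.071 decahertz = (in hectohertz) 0.1071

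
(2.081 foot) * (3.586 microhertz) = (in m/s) 2.275e-06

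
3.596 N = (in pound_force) 0.8084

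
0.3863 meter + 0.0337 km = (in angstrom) 3.409e+11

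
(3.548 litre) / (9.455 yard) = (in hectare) 4.104e-08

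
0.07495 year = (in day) 27.36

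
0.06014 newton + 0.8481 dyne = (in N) 0.06015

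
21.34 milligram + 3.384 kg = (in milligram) 3.384e+06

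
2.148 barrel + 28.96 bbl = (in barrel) 31.11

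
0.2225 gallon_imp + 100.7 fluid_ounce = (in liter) 3.99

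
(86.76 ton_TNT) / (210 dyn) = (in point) 4.9e+17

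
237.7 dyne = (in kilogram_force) 0.0002424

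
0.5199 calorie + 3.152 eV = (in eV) 1.358e+19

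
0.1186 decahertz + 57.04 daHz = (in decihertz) 5716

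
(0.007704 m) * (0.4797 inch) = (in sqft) 0.00101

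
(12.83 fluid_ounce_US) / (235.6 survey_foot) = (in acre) 1.306e-09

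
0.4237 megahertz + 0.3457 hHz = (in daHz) 4.237e+04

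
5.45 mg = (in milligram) 5.45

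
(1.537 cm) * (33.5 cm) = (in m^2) 0.005149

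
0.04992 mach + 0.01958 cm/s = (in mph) 38.02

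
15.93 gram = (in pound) 0.03512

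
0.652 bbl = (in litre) 103.7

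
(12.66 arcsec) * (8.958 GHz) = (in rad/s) 5.498e+05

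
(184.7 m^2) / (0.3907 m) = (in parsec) 1.532e-14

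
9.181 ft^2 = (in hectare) 8.529e-05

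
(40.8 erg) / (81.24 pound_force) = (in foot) 3.704e-08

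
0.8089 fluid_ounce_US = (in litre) 0.02392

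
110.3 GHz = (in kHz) 1.103e+08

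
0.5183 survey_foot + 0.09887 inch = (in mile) 9.972e-05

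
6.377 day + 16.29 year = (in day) 5952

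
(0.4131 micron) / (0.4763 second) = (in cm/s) 8.673e-05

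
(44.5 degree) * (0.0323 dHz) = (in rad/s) 0.002509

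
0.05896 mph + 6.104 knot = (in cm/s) 316.7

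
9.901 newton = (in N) 9.901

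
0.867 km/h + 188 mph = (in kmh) 303.4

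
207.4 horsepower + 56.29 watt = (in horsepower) 207.5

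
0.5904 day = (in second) 5.101e+04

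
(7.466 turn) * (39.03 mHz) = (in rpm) 17.48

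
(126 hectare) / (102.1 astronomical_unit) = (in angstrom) 824.9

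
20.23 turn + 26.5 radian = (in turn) 24.45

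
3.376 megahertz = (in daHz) 3.376e+05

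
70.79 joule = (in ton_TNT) 1.692e-08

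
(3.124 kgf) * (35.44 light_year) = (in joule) 1.027e+19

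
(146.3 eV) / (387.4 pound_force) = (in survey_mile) 8.452e-24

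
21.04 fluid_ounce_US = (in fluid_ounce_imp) 21.9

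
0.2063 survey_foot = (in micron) 6.288e+04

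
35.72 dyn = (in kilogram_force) 3.642e-05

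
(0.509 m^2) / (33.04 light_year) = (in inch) 6.411e-17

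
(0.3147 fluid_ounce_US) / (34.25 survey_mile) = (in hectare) 1.688e-14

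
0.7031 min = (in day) 0.0004883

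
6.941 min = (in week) 0.0006886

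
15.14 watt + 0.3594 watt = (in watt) 15.5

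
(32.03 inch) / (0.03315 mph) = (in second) 54.9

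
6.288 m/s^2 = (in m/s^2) 6.288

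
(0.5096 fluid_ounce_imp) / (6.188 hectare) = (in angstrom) 2.34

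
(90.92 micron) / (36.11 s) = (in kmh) 9.064e-06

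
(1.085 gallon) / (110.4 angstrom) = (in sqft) 4.004e+06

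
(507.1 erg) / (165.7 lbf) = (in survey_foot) 2.257e-07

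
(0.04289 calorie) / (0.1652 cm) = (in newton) 108.6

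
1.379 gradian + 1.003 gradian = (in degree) 2.144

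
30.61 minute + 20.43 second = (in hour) 0.5158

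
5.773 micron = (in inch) 0.0002273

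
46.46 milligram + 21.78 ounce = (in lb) 1.361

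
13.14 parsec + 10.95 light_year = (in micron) 5.091e+23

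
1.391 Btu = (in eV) 9.16e+21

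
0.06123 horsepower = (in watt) 45.66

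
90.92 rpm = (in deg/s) 545.5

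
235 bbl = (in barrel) 235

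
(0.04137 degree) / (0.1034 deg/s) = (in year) 1.269e-08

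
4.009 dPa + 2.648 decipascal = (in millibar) 0.006657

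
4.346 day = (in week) 0.6209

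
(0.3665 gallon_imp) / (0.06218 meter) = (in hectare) 2.68e-06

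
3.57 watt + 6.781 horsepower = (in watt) 5060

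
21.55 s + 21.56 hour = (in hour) 21.57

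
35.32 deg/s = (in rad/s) 0.6165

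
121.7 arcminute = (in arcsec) 7302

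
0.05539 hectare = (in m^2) 553.9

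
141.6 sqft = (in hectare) 0.001316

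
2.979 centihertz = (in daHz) 0.002979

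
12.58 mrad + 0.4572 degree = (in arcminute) 70.68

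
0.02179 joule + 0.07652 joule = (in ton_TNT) 2.35e-11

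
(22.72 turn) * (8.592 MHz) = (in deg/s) 7.028e+10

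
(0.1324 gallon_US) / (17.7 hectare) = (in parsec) 9.177e-26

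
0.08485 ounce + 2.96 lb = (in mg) 1.345e+06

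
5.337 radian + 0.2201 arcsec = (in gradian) 339.8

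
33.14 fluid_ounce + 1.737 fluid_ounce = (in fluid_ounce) 34.88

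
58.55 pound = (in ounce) 936.8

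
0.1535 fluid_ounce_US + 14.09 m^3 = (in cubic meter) 14.09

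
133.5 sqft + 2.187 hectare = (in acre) 5.407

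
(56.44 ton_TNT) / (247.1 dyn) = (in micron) 9.557e+19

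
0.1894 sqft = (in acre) 4.348e-06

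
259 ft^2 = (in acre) 0.005946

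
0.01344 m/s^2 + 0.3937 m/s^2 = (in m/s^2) 0.4071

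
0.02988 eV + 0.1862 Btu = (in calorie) 46.95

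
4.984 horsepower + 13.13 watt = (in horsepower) 5.002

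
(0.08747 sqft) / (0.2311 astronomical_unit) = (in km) 2.351e-16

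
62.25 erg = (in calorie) 1.488e-06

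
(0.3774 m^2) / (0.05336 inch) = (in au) 1.861e-09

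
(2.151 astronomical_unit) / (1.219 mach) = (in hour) 2.153e+05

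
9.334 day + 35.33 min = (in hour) 224.6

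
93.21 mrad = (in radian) 0.09321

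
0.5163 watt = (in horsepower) 0.0006924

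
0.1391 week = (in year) 0.002668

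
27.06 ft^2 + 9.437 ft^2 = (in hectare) 0.0003391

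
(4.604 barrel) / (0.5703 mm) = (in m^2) 1283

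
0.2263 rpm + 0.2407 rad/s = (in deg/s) 15.15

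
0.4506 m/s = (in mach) 0.001323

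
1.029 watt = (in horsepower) 0.00138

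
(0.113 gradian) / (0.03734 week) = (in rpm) 7.506e-07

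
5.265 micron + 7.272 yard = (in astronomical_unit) 4.445e-11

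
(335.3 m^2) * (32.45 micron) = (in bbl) 0.06844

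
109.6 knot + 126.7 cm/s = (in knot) 112.1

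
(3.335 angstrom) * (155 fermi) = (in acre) 1.277e-26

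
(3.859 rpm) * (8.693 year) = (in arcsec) 2.285e+13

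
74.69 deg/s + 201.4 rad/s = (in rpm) 1936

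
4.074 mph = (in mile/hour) 4.074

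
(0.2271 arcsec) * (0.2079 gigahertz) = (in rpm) 2186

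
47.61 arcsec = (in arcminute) 0.7935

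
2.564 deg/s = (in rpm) 0.4273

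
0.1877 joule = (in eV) 1.172e+18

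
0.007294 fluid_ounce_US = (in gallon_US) 5.698e-05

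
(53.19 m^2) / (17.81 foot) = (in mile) 0.006088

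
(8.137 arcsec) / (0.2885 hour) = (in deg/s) 2.176e-06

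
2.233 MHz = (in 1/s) 2.233e+06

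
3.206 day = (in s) 2.77e+05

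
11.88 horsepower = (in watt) 8859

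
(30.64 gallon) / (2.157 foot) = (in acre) 4.359e-05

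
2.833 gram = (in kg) 0.002833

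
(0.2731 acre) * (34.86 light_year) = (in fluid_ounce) 1.233e+25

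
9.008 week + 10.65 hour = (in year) 0.174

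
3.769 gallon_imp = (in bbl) 0.1078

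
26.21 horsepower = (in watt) 1.954e+04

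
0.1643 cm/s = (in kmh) 0.005915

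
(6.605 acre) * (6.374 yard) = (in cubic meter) 1.558e+05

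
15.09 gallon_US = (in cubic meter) 0.05712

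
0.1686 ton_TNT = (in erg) 7.054e+15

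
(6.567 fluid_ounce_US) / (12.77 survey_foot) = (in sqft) 0.0005371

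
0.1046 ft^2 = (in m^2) 0.009718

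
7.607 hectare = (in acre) 18.8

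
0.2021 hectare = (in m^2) 2021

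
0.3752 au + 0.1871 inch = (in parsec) 1.819e-06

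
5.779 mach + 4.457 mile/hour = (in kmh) 7091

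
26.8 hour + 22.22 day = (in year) 0.06394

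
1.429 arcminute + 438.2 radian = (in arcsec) 9.039e+07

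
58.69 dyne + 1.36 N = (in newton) 1.361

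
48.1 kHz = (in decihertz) 4.81e+05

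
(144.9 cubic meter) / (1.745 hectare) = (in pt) 23.54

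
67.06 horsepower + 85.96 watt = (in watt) 5.009e+04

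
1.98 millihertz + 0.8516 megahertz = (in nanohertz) 8.516e+14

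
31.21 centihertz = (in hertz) 0.3121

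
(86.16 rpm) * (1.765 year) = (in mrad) 5.022e+11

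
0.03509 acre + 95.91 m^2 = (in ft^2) 2561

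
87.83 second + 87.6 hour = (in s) 3.154e+05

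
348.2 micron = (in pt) 0.987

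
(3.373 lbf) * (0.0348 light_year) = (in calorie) 1.181e+15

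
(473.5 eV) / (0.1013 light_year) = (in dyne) 7.916e-27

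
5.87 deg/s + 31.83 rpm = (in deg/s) 196.8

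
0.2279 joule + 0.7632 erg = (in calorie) 0.05447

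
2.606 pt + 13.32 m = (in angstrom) 1.332e+11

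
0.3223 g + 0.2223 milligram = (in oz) 0.01138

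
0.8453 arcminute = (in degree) 0.01409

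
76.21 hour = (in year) 0.0087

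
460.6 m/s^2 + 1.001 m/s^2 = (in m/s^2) 461.6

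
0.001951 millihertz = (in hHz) 1.951e-08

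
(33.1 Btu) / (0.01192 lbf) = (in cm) 6.586e+07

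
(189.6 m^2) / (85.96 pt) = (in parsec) 2.026e-13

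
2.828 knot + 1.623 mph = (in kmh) 7.849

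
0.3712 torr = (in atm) 0.0004884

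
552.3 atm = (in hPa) 5.596e+05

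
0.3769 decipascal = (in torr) 0.0002827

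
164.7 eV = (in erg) 2.639e-10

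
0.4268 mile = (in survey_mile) 0.4268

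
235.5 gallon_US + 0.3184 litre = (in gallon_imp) 196.2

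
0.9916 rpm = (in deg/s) 5.95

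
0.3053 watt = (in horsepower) 0.0004094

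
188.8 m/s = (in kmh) 679.7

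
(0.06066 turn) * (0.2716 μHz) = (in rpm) 9.885e-07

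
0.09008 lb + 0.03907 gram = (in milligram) 4.09e+04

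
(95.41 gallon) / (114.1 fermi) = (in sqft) 3.407e+13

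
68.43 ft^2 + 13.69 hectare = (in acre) 33.83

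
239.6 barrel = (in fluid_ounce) 1.288e+06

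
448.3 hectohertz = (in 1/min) 2.69e+06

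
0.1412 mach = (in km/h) 173.1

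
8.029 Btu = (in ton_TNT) 2.025e-06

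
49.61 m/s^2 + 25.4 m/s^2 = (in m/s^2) 75.01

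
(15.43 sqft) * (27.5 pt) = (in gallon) 3.674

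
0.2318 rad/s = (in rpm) 2.214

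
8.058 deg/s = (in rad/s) 0.1406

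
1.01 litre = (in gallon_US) 0.2668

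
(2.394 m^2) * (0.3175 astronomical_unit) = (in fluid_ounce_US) 3.845e+15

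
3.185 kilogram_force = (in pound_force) 7.022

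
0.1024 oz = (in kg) 0.002903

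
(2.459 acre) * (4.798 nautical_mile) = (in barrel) 5.562e+08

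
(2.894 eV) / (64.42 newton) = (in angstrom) 7.198e-11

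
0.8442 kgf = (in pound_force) 1.861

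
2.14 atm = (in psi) 31.45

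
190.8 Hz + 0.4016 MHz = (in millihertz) 4.018e+08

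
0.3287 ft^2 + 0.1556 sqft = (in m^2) 0.04499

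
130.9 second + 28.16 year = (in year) 28.16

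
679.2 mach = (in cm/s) 2.313e+07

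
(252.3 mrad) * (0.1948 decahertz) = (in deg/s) 28.16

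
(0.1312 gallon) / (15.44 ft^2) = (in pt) 0.9815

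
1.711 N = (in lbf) 0.3846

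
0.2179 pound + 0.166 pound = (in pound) 0.3839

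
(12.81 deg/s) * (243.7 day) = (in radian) 4.708e+06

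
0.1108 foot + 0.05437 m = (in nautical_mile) 4.759e-05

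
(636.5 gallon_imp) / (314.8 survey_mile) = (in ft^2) 6.148e-05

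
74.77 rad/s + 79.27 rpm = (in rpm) 793.3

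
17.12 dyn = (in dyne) 17.12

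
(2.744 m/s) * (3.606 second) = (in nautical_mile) 0.005343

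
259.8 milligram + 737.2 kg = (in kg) 737.2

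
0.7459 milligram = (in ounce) 2.631e-05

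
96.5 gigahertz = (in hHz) 9.65e+08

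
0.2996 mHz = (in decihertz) 0.002996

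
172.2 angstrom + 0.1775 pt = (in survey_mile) 3.892e-08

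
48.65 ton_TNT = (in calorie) 4.865e+10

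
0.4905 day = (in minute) 706.3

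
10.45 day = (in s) 9.029e+05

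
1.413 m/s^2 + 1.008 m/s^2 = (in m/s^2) 2.421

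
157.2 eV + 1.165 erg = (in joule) 1.165e-07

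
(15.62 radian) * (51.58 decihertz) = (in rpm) 769.4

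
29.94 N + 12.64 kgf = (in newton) 153.9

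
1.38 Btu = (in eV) 9.087e+21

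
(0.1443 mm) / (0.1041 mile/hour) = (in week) 5.127e-09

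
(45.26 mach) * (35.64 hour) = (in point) 5.605e+12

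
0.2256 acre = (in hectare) 0.0913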